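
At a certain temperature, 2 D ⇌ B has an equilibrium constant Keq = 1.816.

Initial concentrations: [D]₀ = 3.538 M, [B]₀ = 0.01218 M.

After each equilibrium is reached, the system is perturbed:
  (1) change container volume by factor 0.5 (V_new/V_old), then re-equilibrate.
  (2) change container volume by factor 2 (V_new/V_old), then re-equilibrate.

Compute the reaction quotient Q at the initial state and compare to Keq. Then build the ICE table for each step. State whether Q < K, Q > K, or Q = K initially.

Q₀ = 9.7304e-04; Q < K (proceeds forward)

Q₀ = 9.7304e-04 vs Keq = 1.816 ⇒ Q<K, forward
Step 1:
                  D         B
  I           3.538   0.01218
  C          -2.676     1.338
  E          0.8622      1.35
  solve Keq expr → x = 1.338; check Q = 1.816
Then change container volume by factor 0.5 (V_new/V_old).
Step 2:
                  D         B
  I           1.724       2.7
  C         -0.4548    0.2274
  E            1.27     2.928
  solve Keq expr → x = 0.2274; check Q = 1.816
Then change container volume by factor 2 (V_new/V_old).
Step 3:
                  D         B
  I          0.6348     1.464
  C          0.2274   -0.1137
  E          0.8622      1.35
  solve Keq expr → x = -0.1137; check Q = 1.816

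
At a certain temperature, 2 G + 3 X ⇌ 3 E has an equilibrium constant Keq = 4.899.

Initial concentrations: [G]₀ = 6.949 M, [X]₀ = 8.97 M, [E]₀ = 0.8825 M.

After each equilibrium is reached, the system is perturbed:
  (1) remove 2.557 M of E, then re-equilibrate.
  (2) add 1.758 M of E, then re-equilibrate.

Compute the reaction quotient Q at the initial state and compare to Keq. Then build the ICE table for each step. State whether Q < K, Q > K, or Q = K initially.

Q₀ = 1.9721e-05; Q < K (proceeds forward)

Q₀ = 1.9721e-05 vs Keq = 4.899 ⇒ Q<K, forward
Step 1:
                   G          X          E
  init         6.949       8.97     0.8825
  Δ           -4.403     -6.605      6.605
  eq           2.546      2.365      7.488
  solve Keq expr → x = 2.202; check Q = 4.899
Then remove 2.557 M of E.
Step 2:
                   G          X          E
  init         2.546      2.365      4.931
  Δ          -0.3261    -0.4892     0.4892
  eq           2.219      1.876       5.42
  solve Keq expr → x = 0.1631; check Q = 4.899
Then add 1.758 M of E.
Step 3:
                   G          X          E
  init         2.219      1.876      7.178
  Δ           0.2275     0.3413    -0.3413
  eq           2.447      2.217      6.837
  solve Keq expr → x = -0.1138; check Q = 4.899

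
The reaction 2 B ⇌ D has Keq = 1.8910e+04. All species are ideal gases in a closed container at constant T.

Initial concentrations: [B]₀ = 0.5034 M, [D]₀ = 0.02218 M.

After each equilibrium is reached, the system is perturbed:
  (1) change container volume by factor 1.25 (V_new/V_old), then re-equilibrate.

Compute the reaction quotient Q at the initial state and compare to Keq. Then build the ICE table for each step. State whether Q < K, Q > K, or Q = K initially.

Q₀ = 0.08753 vs Keq = 1.8910e+04 ⇒ Q<K, forward
Step 1:
                   B          D
  I           0.5034    0.02218
  C          -0.4996     0.2498
  E         0.003793      0.272
  solve Keq expr → x = 0.2498; check Q = 1.8910e+04
Then change container volume by factor 1.25 (V_new/V_old).
Step 2:
                   B          D
  I         0.003034     0.2176
  C       3.5672e-04 -1.7836e-04
  E         0.003391     0.2174
  solve Keq expr → x = -1.7836e-04; check Q = 1.8910e+04

Q₀ = 0.08753; Q < K (proceeds forward)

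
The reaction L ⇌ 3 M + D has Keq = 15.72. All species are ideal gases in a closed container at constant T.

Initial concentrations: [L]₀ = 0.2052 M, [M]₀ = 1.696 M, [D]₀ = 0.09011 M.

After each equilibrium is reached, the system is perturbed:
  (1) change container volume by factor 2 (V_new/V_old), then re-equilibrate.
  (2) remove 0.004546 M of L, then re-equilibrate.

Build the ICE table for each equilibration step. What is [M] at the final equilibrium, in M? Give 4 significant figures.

[M]_eq = 1.108 M

Q₀ = 2.142 vs Keq = 15.72 ⇒ Q<K, forward
Step 1:
                    L           M           D
  I            0.2052       1.696     0.09011
  C           -0.1046      0.3139      0.1046
  E            0.1006        2.01      0.1947
  solve Keq expr → x = 0.1046; check Q = 15.72
Then change container volume by factor 2 (V_new/V_old).
Step 2:
                    L           M           D
  I           0.05029       1.005     0.09737
  C          -0.03819      0.1146     0.03819
  E            0.0121        1.12      0.1356
  solve Keq expr → x = 0.03819; check Q = 15.72
Then remove 0.004546 M of L.
Step 3:
                    L           M           D
  I          0.007553        1.12      0.1356
  C          0.003843    -0.01153   -0.003843
  E            0.0114       1.108      0.1317
  solve Keq expr → x = -0.003843; check Q = 15.72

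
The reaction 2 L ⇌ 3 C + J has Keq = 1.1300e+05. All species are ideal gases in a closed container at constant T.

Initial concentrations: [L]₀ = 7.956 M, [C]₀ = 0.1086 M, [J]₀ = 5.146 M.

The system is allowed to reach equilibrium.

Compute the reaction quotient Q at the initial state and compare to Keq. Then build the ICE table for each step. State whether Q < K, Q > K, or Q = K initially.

Q₀ = 1.0413e-04; Q < K (proceeds forward)

Q₀ = 1.0413e-04 vs Keq = 1.1300e+05 ⇒ Q<K, forward
Step 1:
                    L           C           J
  init          7.956      0.1086       5.146
  Δ            -7.608       11.41       3.804
  eq            0.348       11.52        8.95
  solve Keq expr → x = 3.804; check Q = 1.1300e+05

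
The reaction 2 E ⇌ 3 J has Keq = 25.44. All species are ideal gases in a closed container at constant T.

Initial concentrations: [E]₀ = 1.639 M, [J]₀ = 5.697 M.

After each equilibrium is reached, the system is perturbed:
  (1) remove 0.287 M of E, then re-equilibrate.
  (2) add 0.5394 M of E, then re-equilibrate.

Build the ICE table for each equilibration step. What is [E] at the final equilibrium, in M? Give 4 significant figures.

[E]_eq = 2.286 M

Q₀ = 68.83 vs Keq = 25.44 ⇒ Q>K, reverse
Step 1:
                   E          J
  Initial      1.639      5.697
  Change      0.5213     -0.782
  Equil         2.16      4.915
  solve Keq expr → x = -0.2607; check Q = 25.44
Then remove 0.287 M of E.
Step 2:
                   E          J
  Initial      1.873      4.915
  Change      0.1451    -0.2177
  Equil        2.018      4.697
  solve Keq expr → x = -0.07255; check Q = 25.44
Then add 0.5394 M of E.
Step 3:
                   E          J
  Initial      2.558      4.697
  Change     -0.2714     0.4071
  Equil        2.286      5.104
  solve Keq expr → x = 0.1357; check Q = 25.44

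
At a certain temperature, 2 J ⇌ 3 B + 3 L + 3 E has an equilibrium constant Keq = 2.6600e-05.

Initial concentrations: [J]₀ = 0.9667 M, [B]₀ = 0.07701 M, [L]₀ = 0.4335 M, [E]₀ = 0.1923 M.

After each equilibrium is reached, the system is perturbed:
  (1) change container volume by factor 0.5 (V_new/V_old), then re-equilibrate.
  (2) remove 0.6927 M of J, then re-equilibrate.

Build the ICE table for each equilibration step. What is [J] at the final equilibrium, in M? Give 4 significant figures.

Q₀ = 2.8312e-07 vs Keq = 2.6600e-05 ⇒ Q<K, forward
Step 1:
                   J          B          L          E
  Initial     0.9667    0.07701     0.4335     0.1923
  Change    -0.06714     0.1007     0.1007     0.1007
  Equil       0.8996     0.1777     0.5342      0.293
  solve Keq expr → x = 0.03357; check Q = 2.6600e-05
Then change container volume by factor 0.5 (V_new/V_old).
Step 2:
                   J          B          L          E
  Initial      1.799     0.3554      1.068      0.586
  Change      0.1407     -0.211     -0.211     -0.211
  Equil         1.94     0.1444     0.8574      0.375
  solve Keq expr → x = -0.07034; check Q = 2.6600e-05
Then remove 0.6927 M of J.
Step 3:
                   J          B          L          E
  Initial      1.247     0.1444     0.8574      0.375
  Change     0.01651   -0.02476   -0.02476   -0.02476
  Equil        1.264     0.1196     0.8326     0.3502
  solve Keq expr → x = -0.008255; check Q = 2.6600e-05

[J]_eq = 1.264 M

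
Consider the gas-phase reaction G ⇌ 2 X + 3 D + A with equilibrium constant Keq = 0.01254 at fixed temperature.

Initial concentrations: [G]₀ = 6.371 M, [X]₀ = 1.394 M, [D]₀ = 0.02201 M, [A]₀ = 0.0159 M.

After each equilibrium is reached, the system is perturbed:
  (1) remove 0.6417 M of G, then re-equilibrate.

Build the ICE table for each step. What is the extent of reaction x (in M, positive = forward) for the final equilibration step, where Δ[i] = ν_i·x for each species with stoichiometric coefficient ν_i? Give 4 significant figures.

Q₀ = 5.1710e-08 vs Keq = 0.01254 ⇒ Q<K, forward
Step 1:
                   G          X          D          A
  init         6.371      1.394    0.02201     0.0159
  Δ          -0.1668     0.3337     0.5005     0.1668
  eq           6.204      1.728     0.5225     0.1827
  solve Keq expr → x = 0.1668; check Q = 0.01254
Then remove 0.6417 M of G.
Step 2:
                   G          X          D          A
  init         5.562      1.728     0.5225     0.1827
  Δ         0.004285   -0.00857   -0.01286  -0.004285
  eq           5.567      1.719     0.5096     0.1784
  solve Keq expr → x = -0.004285; check Q = 0.01254

x = -0.004285 M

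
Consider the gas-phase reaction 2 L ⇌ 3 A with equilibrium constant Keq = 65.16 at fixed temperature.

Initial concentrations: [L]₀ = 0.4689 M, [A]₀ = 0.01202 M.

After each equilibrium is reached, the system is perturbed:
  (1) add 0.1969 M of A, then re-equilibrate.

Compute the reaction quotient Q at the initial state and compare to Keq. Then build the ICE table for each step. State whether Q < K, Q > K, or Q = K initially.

Q₀ = 7.8987e-06; Q < K (proceeds forward)

Q₀ = 7.8987e-06 vs Keq = 65.16 ⇒ Q<K, forward
Step 1:
                   L          A
  I           0.4689    0.01202
  C          -0.4079     0.6118
  E          0.06104     0.6238
  solve Keq expr → x = 0.2039; check Q = 65.16
Then add 0.1969 M of A.
Step 2:
                   L          A
  I          0.06104     0.8207
  C          0.02486    -0.0373
  E           0.0859     0.7834
  solve Keq expr → x = -0.01243; check Q = 65.16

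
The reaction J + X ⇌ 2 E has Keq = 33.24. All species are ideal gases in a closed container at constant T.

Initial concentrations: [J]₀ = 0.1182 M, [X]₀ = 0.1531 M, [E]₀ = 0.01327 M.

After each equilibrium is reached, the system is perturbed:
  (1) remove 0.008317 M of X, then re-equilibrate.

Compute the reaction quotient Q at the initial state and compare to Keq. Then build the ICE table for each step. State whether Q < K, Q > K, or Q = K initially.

Q₀ = 0.009731 vs Keq = 33.24 ⇒ Q<K, forward
Step 1:
                    J           X           E
  I            0.1182      0.1531     0.01327
  C            -0.096      -0.096       0.192
  E            0.0222      0.0571      0.2053
  solve Keq expr → x = 0.096; check Q = 33.24
Then remove 0.008317 M of X.
Step 2:
                    J           X           E
  I            0.0222     0.04878      0.2053
  C          0.001897    0.001897   -0.003793
  E            0.0241     0.05068      0.2015
  solve Keq expr → x = -0.001897; check Q = 33.24

Q₀ = 0.009731; Q < K (proceeds forward)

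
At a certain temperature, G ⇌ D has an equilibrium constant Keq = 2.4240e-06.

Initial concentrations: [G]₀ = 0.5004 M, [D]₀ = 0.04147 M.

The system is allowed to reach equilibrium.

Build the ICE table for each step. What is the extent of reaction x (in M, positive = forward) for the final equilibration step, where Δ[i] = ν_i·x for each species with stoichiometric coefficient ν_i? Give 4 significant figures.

x = -0.04147 M

Q₀ = 0.08287 vs Keq = 2.4240e-06 ⇒ Q>K, reverse
Step 1:
                    G           D
  I            0.5004     0.04147
  C           0.04147    -0.04147
  E            0.5419  1.3135e-06
  solve Keq expr → x = -0.04147; check Q = 2.4240e-06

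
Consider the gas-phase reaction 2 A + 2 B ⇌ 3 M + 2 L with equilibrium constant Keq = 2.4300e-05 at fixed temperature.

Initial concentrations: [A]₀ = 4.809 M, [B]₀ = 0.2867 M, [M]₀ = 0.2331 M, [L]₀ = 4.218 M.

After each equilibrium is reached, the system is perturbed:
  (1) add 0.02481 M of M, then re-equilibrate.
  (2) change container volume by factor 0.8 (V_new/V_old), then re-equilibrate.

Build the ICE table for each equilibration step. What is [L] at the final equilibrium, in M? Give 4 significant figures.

Q₀ = 0.1185 vs Keq = 2.4300e-05 ⇒ Q>K, reverse
Step 1:
                    A           B           M           L
  I             4.809      0.2867      0.2331       4.218
  C            0.1429      0.1429     -0.2143     -0.1429
  E             4.952      0.4296     0.01878       4.075
  solve Keq expr → x = -0.07144; check Q = 2.4300e-05
Then add 0.02481 M of M.
Step 2:
                    A           B           M           L
  I             4.952      0.4296     0.04359       4.075
  C           0.01617     0.01617    -0.02425    -0.01617
  E             4.968      0.4457     0.01934       4.059
  solve Keq expr → x = -0.008083; check Q = 2.4300e-05
Then change container volume by factor 0.8 (V_new/V_old).
Step 3:
                    A           B           M           L
  I              6.21      0.5572     0.02417       5.074
  C          0.001131    0.001131   -0.001696   -0.001131
  E             6.211      0.5583     0.02248       5.073
  solve Keq expr → x = -5.6548e-04; check Q = 2.4300e-05

[L]_eq = 5.073 M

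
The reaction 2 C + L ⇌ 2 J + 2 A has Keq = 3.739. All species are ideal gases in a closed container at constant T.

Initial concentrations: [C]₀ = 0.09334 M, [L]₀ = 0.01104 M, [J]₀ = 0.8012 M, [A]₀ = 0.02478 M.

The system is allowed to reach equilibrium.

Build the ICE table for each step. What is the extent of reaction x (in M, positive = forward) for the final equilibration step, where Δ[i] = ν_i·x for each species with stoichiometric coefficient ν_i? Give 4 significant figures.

x = -3.0515e-04 M

Q₀ = 4.098 vs Keq = 3.739 ⇒ Q>K, reverse
Step 1:
                    C           L           J           A
  Initial     0.09334     0.01104      0.8012     0.02478
  Change   6.1031e-04  3.0515e-04 -6.1031e-04 -6.1031e-04
  Equil       0.09395     0.01135      0.8006     0.02417
  solve Keq expr → x = -3.0515e-04; check Q = 3.739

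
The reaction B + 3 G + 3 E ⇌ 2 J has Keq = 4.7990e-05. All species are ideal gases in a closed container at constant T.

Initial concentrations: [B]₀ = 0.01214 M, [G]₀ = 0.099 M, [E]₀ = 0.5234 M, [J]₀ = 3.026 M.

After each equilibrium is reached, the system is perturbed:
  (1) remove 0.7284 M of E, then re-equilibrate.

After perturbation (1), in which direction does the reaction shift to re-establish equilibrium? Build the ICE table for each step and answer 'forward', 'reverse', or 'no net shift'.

Direction: reverse

Q₀ = 5.4214e+06 vs Keq = 4.7990e-05 ⇒ Q>K, reverse
Step 1:
                  B         G         E         J
  I         0.01214     0.099    0.5234     3.026
  C           1.252     3.756     3.756    -2.504
  E           1.264     3.855     4.279    0.5219
  solve Keq expr → x = -1.252; check Q = 4.7990e-05
Then remove 0.7284 M of E.
Step 2:
                  B         G         E         J
  I           1.264     3.855     3.551    0.5219
  C         0.04029    0.1209    0.1209  -0.08057
  E           1.304     3.976     3.672    0.4414
  solve Keq expr → x = -0.04029; check Q = 4.7990e-05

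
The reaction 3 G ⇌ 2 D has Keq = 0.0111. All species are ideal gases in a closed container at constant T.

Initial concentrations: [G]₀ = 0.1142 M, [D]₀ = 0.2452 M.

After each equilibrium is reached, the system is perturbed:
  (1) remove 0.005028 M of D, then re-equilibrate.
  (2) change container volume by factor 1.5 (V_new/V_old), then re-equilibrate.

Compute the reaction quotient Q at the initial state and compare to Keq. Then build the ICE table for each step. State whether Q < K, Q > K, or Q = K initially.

Q₀ = 40.37 vs Keq = 0.0111 ⇒ Q>K, reverse
Step 1:
                    G           D
  Initial      0.1142      0.2452
  Change       0.3222     -0.2148
  Equil        0.4364     0.03038
  solve Keq expr → x = -0.1074; check Q = 0.0111
Then remove 0.005028 M of D.
Step 2:
                    G           D
  Initial      0.4364     0.02535
  Change    -0.006524    0.004349
  Equil        0.4299      0.0297
  solve Keq expr → x = 0.002175; check Q = 0.0111
Then change container volume by factor 1.5 (V_new/V_old).
Step 3:
                    G           D
  Initial      0.2866      0.0198
  Change     0.004834   -0.003222
  Equil        0.2914     0.01658
  solve Keq expr → x = -0.001611; check Q = 0.0111

Q₀ = 40.37; Q > K (proceeds reverse)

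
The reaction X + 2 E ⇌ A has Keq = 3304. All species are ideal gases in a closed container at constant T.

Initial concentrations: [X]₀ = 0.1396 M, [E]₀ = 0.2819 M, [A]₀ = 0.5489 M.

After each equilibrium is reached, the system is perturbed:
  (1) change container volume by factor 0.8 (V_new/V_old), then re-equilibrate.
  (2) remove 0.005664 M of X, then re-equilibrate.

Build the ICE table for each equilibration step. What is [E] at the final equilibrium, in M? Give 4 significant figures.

Q₀ = 49.48 vs Keq = 3304 ⇒ Q<K, forward
Step 1:
                    X           E           A
  init         0.1396      0.2819      0.5489
  Δ           -0.1038     -0.2076      0.1038
  eq          0.03579     0.07429      0.6527
  solve Keq expr → x = 0.1038; check Q = 3304
Then change container volume by factor 0.8 (V_new/V_old).
Step 2:
                    X           E           A
  init        0.04474     0.09286      0.8159
  Δ         -0.006238    -0.01248    0.006238
  eq          0.03851     0.08039      0.8221
  solve Keq expr → x = 0.006238; check Q = 3304
Then remove 0.005664 M of X.
Step 3:
                    X           E           A
  init        0.03284     0.08039      0.8221
  Δ          0.002006    0.004011   -0.002006
  eq          0.03485      0.0844      0.8201
  solve Keq expr → x = -0.002006; check Q = 3304

[E]_eq = 0.0844 M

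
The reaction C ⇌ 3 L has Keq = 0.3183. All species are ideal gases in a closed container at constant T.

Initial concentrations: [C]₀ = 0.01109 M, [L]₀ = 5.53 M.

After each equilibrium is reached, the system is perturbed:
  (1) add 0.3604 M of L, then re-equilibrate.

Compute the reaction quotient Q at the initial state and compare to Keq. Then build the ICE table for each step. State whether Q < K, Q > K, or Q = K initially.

Q₀ = 1.5249e+04 vs Keq = 0.3183 ⇒ Q>K, reverse
Step 1:
                   C          L
  Initial    0.01109       5.53
  Change       1.578     -4.733
  Equil        1.589     0.7967
  solve Keq expr → x = -1.578; check Q = 0.3183
Then add 0.3604 M of L.
Step 2:
                   C          L
  Initial      1.589      1.157
  Change      0.1139    -0.3418
  Equil        1.703     0.8153
  solve Keq expr → x = -0.1139; check Q = 0.3183

Q₀ = 1.5249e+04; Q > K (proceeds reverse)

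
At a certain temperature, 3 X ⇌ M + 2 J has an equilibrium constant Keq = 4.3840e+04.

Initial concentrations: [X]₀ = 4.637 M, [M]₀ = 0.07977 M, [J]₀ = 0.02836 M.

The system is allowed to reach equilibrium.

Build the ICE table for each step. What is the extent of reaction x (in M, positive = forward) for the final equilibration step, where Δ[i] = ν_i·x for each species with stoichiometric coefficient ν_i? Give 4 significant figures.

Q₀ = 6.4349e-07 vs Keq = 4.3840e+04 ⇒ Q<K, forward
Step 1:
                  X         M         J
  init        4.637   0.07977   0.02836
  Δ          -4.567     1.522     3.045
  eq        0.07014     1.602     3.073
  solve Keq expr → x = 1.522; check Q = 4.3840e+04

x = 1.522 M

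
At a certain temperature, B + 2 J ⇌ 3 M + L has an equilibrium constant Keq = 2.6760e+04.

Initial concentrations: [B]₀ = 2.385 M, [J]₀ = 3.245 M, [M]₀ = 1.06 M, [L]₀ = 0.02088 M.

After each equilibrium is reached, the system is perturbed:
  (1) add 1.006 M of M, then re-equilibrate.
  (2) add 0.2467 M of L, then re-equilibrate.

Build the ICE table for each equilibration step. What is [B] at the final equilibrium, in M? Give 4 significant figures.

[B]_eq = 0.8403 M

Q₀ = 9.9022e-04 vs Keq = 2.6760e+04 ⇒ Q<K, forward
Step 1:
                   B          J          M          L
  I            2.385      3.245       1.06    0.02088
  C           -1.564     -3.128      4.692      1.564
  E           0.8211     0.1172      5.752      1.585
  solve Keq expr → x = 1.564; check Q = 2.6760e+04
Then add 1.006 M of M.
Step 2:
                   B          J          M          L
  I           0.8211     0.1172      6.758      1.585
  C          0.01434    0.02868   -0.04302   -0.01434
  E           0.8354     0.1458      6.715       1.57
  solve Keq expr → x = -0.01434; check Q = 2.6760e+04
Then add 0.2467 M of L.
Step 3:
                   B          J          M          L
  I           0.8354     0.1458      6.715      1.817
  C         0.004925   0.009849   -0.01477  -0.004925
  E           0.8403     0.1557        6.7      1.812
  solve Keq expr → x = -0.004925; check Q = 2.6760e+04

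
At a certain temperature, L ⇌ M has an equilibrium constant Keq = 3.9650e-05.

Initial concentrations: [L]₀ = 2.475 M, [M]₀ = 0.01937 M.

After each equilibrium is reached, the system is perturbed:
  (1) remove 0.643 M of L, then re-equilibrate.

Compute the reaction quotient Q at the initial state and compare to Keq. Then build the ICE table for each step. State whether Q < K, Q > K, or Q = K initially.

Q₀ = 0.007826; Q > K (proceeds reverse)

Q₀ = 0.007826 vs Keq = 3.9650e-05 ⇒ Q>K, reverse
Step 1:
                  L         M
  I           2.475   0.01937
  C         0.01927  -0.01927
  E           2.494 9.8898e-05
  solve Keq expr → x = -0.01927; check Q = 3.9650e-05
Then remove 0.643 M of L.
Step 2:
                  L         M
  I           1.851 9.8898e-05
  C       2.5494e-05 -2.5494e-05
  E           1.851 7.3404e-05
  solve Keq expr → x = -2.5494e-05; check Q = 3.9650e-05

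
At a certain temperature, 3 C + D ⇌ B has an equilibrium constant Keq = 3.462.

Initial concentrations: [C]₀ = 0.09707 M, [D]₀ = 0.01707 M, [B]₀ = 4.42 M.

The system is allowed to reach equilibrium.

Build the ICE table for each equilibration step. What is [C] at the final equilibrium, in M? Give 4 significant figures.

Q₀ = 2.8310e+05 vs Keq = 3.462 ⇒ Q>K, reverse
Step 1:
                   C          D          B
  Initial    0.09707    0.01707       4.42
  Change       1.278     0.4262    -0.4262
  Equil        1.376     0.4432      3.994
  solve Keq expr → x = -0.4262; check Q = 3.462

[C]_eq = 1.376 M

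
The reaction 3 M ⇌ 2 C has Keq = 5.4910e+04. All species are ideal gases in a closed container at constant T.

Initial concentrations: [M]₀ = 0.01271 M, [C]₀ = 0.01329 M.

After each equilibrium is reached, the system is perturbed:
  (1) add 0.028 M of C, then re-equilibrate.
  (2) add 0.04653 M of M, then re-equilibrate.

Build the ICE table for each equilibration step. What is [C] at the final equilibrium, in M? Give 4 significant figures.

Q₀ = 86.02 vs Keq = 5.4910e+04 ⇒ Q<K, forward
Step 1:
                   M          C
  I          0.01271    0.01329
  C         -0.01074   0.007162
  E         0.001968    0.02045
  solve Keq expr → x = 0.003581; check Q = 5.4910e+04
Then add 0.028 M of C.
Step 2:
                   M          C
  I         0.001968    0.04845
  C         0.001481 -9.8760e-04
  E         0.003449    0.04746
  solve Keq expr → x = -4.9380e-04; check Q = 5.4910e+04
Then add 0.04653 M of M.
Step 3:
                   M          C
  I          0.04998    0.04746
  C         -0.04519    0.03013
  E         0.004786    0.07759
  solve Keq expr → x = 0.01506; check Q = 5.4910e+04

[C]_eq = 0.07759 M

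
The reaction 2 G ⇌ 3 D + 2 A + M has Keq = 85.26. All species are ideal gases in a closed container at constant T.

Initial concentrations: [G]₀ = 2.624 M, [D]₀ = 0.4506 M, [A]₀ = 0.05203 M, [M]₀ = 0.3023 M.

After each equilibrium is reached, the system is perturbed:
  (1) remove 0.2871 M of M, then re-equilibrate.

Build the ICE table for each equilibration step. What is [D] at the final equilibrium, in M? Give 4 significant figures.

[D]_eq = 3.005 M

Q₀ = 1.0874e-05 vs Keq = 85.26 ⇒ Q<K, forward
Step 1:
                    G           D           A           M
  init          2.624      0.4506     0.05203      0.3023
  Δ            -1.648       2.472       1.648      0.8239
  eq           0.9761       2.922         1.7       1.126
  solve Keq expr → x = 0.8239; check Q = 85.26
Then remove 0.2871 M of M.
Step 2:
                    G           D           A           M
  init         0.9761       2.922         1.7      0.8391
  Δ          -0.05478     0.08217     0.05478     0.02739
  eq           0.9213       3.005       1.755      0.8665
  solve Keq expr → x = 0.02739; check Q = 85.26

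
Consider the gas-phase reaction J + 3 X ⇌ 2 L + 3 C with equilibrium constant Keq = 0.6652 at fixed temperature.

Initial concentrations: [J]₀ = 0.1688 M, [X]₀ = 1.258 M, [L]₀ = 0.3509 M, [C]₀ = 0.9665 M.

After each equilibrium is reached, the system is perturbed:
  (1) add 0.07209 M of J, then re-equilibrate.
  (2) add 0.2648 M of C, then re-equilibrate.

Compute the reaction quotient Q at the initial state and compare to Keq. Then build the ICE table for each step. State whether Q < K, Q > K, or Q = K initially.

Q₀ = 0.3308; Q < K (proceeds forward)

Q₀ = 0.3308 vs Keq = 0.6652 ⇒ Q<K, forward
Step 1:
                   J          X          L          C
  I           0.1688      1.258     0.3509     0.9665
  C         -0.02088   -0.06264    0.04176    0.06264
  E           0.1479      1.195     0.3927      1.029
  solve Keq expr → x = 0.02088; check Q = 0.6652
Then add 0.07209 M of J.
Step 2:
                   J          X          L          C
  I             0.22      1.195     0.3927      1.029
  C         -0.01289   -0.03868    0.02579    0.03868
  E           0.2071      1.157     0.4185      1.068
  solve Keq expr → x = 0.01289; check Q = 0.6652
Then add 0.2648 M of C.
Step 3:
                   J          X          L          C
  I           0.2071      1.157     0.4185      1.333
  C          0.02276    0.06829   -0.04553   -0.06829
  E           0.2299      1.225     0.3729      1.264
  solve Keq expr → x = -0.02276; check Q = 0.6652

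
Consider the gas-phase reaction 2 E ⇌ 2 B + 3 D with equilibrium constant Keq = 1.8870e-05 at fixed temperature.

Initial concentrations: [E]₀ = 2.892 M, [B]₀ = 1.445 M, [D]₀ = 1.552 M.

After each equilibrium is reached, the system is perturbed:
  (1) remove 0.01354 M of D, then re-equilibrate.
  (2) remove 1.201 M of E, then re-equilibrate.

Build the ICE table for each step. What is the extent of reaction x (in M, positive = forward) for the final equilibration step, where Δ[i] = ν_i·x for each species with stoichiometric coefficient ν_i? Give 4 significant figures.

x = -0.007103 M

Q₀ = 0.9333 vs Keq = 1.8870e-05 ⇒ Q>K, reverse
Step 1:
                  E         B         D
  init        2.892     1.445     1.552
  Δ          0.9636   -0.9636    -1.445
  eq          3.856    0.4814    0.1066
  solve Keq expr → x = -0.4818; check Q = 1.8870e-05
Then remove 0.01354 M of D.
Step 2:
                  E         B         D
  init        3.856    0.4814   0.09304
  Δ       -0.008138  0.008138   0.01221
  eq          3.847    0.4895    0.1052
  solve Keq expr → x = 0.004069; check Q = 1.8870e-05
Then remove 1.201 M of E.
Step 3:
                  E         B         D
  init        2.646    0.4895    0.1052
  Δ         0.01421  -0.01421  -0.02131
  eq          2.661    0.4753   0.08393
  solve Keq expr → x = -0.007103; check Q = 1.8870e-05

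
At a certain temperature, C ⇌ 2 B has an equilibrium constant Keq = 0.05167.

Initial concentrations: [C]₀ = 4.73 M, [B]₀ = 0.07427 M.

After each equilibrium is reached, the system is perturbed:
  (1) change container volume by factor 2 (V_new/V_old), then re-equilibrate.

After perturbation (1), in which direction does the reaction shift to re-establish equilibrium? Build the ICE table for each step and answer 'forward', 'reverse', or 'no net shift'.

Q₀ = 0.001166 vs Keq = 0.05167 ⇒ Q<K, forward
Step 1:
                   C          B
  I             4.73    0.07427
  C          -0.2046     0.4093
  E            4.525     0.4836
  solve Keq expr → x = 0.2046; check Q = 0.05167
Then change container volume by factor 2 (V_new/V_old).
Step 2:
                   C          B
  I            2.263     0.2418
  C         -0.04824    0.09648
  E            2.214     0.3383
  solve Keq expr → x = 0.04824; check Q = 0.05167

Direction: forward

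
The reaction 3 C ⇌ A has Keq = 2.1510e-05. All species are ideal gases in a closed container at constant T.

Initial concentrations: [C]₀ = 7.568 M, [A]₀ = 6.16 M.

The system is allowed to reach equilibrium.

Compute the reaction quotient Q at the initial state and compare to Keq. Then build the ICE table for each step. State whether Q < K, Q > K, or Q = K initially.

Q₀ = 0.01421 vs Keq = 2.1510e-05 ⇒ Q>K, reverse
Step 1:
                    C           A
  Initial       7.568        6.16
  Change        17.47      -5.822
  Equil         25.04      0.3375
  solve Keq expr → x = -5.822; check Q = 2.1510e-05

Q₀ = 0.01421; Q > K (proceeds reverse)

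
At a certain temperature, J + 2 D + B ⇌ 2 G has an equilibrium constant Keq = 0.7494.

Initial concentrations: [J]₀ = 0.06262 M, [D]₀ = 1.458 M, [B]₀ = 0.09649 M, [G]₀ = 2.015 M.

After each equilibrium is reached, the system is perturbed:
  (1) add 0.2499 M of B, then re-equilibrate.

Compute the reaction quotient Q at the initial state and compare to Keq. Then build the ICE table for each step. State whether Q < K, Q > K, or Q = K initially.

Q₀ = 316.1; Q > K (proceeds reverse)

Q₀ = 316.1 vs Keq = 0.7494 ⇒ Q>K, reverse
Step 1:
                  J         D         B         G
  I         0.06262     1.458   0.09649     2.015
  C           0.457    0.9139     0.457   -0.9139
  E          0.5196     2.372    0.5534     1.101
  solve Keq expr → x = -0.457; check Q = 0.7494
Then add 0.2499 M of B.
Step 2:
                  J         D         B         G
  I          0.5196     2.372    0.8033     1.101
  C        -0.04381  -0.08763  -0.04381   0.08763
  E          0.4758     2.284    0.7595     1.189
  solve Keq expr → x = 0.04381; check Q = 0.7494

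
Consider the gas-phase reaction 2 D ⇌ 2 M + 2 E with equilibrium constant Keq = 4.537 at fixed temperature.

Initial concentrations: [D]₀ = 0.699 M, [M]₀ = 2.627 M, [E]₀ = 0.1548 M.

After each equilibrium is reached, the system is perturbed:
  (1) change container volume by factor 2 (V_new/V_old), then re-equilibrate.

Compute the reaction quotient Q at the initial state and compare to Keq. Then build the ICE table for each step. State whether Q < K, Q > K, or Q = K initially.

Q₀ = 0.3385 vs Keq = 4.537 ⇒ Q<K, forward
Step 1:
                    D           M           E
  I             0.699       2.627      0.1548
  C           -0.2112      0.2112      0.2112
  E            0.4878       2.838       0.366
  solve Keq expr → x = 0.1056; check Q = 4.537
Then change container volume by factor 2 (V_new/V_old).
Step 2:
                    D           M           E
  I            0.2439       1.419       0.183
  C          -0.06834     0.06834     0.06834
  E            0.1755       1.487      0.2514
  solve Keq expr → x = 0.03417; check Q = 4.537

Q₀ = 0.3385; Q < K (proceeds forward)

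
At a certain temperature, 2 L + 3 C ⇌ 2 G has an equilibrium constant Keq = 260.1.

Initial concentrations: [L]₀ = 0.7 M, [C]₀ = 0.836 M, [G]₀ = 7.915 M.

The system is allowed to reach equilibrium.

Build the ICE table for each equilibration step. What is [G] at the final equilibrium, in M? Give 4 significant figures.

Q₀ = 218.8 vs Keq = 260.1 ⇒ Q<K, forward
Step 1:
                    L           C           G
  I               0.7       0.836       7.915
  C          -0.02002    -0.03003     0.02002
  E              0.68       0.806       7.935
  solve Keq expr → x = 0.01001; check Q = 260.1

[G]_eq = 7.935 M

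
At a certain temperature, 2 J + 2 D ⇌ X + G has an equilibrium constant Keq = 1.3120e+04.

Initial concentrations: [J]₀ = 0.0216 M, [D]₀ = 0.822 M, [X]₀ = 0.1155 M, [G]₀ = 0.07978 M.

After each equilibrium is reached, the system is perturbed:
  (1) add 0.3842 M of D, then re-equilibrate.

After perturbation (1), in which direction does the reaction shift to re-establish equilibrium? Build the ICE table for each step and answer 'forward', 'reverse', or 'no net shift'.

Direction: forward

Q₀ = 29.23 vs Keq = 1.3120e+04 ⇒ Q<K, forward
Step 1:
                   J          D          X          G
  init        0.0216      0.822     0.1155    0.07978
  Δ         -0.02044   -0.02044    0.01022    0.01022
  eq        0.001159     0.8016     0.1257       0.09
  solve Keq expr → x = 0.01022; check Q = 1.3120e+04
Then add 0.3842 M of D.
Step 2:
                   J          D          X          G
  init      0.001159      1.186     0.1257       0.09
  Δ       -3.7375e-04 -3.7375e-04 1.8687e-04 1.8687e-04
  eq      7.8483e-04      1.185     0.1259    0.09019
  solve Keq expr → x = 1.8687e-04; check Q = 1.3120e+04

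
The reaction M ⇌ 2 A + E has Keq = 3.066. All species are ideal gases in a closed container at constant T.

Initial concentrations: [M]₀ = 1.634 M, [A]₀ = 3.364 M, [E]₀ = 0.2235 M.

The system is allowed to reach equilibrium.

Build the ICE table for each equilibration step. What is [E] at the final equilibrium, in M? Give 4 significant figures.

Q₀ = 1.548 vs Keq = 3.066 ⇒ Q<K, forward
Step 1:
                    M           A           E
  I             1.634       3.364      0.2235
  C           -0.1285      0.2571      0.1285
  E             1.505       3.621       0.352
  solve Keq expr → x = 0.1285; check Q = 3.066

[E]_eq = 0.352 M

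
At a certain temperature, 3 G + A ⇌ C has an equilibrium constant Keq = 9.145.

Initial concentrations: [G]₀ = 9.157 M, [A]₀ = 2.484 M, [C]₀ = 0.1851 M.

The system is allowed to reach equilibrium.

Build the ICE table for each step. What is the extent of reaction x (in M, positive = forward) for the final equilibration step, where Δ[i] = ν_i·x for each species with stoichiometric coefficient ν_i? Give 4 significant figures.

Q₀ = 9.7050e-05 vs Keq = 9.145 ⇒ Q<K, forward
Step 1:
                    G           A           C
  Initial       9.157       2.484      0.1851
  Change       -7.314      -2.438       2.438
  Equil         1.843     0.04585       2.623
  solve Keq expr → x = 2.438; check Q = 9.145

x = 2.438 M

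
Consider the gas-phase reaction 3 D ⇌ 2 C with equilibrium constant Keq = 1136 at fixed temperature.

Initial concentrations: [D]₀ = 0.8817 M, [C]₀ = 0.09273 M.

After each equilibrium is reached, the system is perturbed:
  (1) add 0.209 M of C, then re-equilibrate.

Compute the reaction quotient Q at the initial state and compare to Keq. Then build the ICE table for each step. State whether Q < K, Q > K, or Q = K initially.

Q₀ = 0.01255; Q < K (proceeds forward)

Q₀ = 0.01255 vs Keq = 1136 ⇒ Q<K, forward
Step 1:
                   D          C
  I           0.8817    0.09273
  C           -0.811     0.5407
  E          0.07069     0.6334
  solve Keq expr → x = 0.2703; check Q = 1136
Then add 0.209 M of C.
Step 2:
                   D          C
  I          0.07069     0.8424
  C          0.01416   -0.00944
  E          0.08484      0.833
  solve Keq expr → x = -0.00472; check Q = 1136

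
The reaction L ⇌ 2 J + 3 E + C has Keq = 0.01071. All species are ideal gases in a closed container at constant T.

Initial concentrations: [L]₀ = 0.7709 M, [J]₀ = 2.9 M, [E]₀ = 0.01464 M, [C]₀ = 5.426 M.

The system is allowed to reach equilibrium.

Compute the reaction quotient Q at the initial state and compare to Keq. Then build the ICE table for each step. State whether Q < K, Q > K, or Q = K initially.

Q₀ = 1.8574e-04 vs Keq = 0.01071 ⇒ Q<K, forward
Step 1:
                  L         J         E         C
  Initial    0.7709       2.9   0.01464     5.426
  Change   -0.01373   0.02745   0.04118   0.01373
  Equil      0.7572     2.927   0.05582      5.44
  solve Keq expr → x = 0.01373; check Q = 0.01071

Q₀ = 1.8574e-04; Q < K (proceeds forward)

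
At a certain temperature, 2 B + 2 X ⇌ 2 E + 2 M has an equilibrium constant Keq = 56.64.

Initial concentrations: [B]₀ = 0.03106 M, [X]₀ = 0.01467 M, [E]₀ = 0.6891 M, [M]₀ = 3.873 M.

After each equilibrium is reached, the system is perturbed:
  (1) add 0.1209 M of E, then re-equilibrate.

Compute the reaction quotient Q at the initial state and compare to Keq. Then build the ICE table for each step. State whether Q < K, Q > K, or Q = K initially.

Q₀ = 3.4308e+07 vs Keq = 56.64 ⇒ Q>K, reverse
Step 1:
                   B          X          E          M
  Initial    0.03106    0.01467     0.6891      3.873
  Change      0.3655     0.3655    -0.3655    -0.3655
  Equil       0.3966     0.3802     0.3236      3.507
  solve Keq expr → x = -0.1828; check Q = 56.64
Then add 0.1209 M of E.
Step 2:
                   B          X          E          M
  Initial     0.3966     0.3802     0.4445      3.507
  Change      0.0421     0.0421    -0.0421    -0.0421
  Equil       0.4387     0.4223     0.4024      3.465
  solve Keq expr → x = -0.02105; check Q = 56.64

Q₀ = 3.4308e+07; Q > K (proceeds reverse)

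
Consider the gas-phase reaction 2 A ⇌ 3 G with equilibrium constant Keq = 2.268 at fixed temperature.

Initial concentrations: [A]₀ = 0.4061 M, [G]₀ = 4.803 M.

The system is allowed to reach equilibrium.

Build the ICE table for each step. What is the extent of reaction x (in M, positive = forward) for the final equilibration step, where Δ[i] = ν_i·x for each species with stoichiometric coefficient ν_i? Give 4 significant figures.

x = -0.8716 M

Q₀ = 671.8 vs Keq = 2.268 ⇒ Q>K, reverse
Step 1:
                   A          G
  I           0.4061      4.803
  C            1.743     -2.615
  E            2.149      2.188
  solve Keq expr → x = -0.8716; check Q = 2.268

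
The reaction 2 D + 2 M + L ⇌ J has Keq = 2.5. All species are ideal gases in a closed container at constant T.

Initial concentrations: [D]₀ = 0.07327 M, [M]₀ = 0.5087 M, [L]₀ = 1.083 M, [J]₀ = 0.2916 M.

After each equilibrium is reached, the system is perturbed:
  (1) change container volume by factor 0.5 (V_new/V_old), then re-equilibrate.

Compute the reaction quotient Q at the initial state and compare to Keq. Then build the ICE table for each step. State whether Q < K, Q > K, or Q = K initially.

Q₀ = 193.8 vs Keq = 2.5 ⇒ Q>K, reverse
Step 1:
                    D           M           L           J
  Initial     0.07327      0.5087       1.083      0.2916
  Change        0.243       0.243      0.1215     -0.1215
  Equil        0.3162      0.7517       1.204      0.1701
  solve Keq expr → x = -0.1215; check Q = 2.5
Then change container volume by factor 0.5 (V_new/V_old).
Step 2:
                    D           M           L           J
  Initial      0.6324       1.503       2.409      0.3402
  Change      -0.3637     -0.3637     -0.1819      0.1819
  Equil        0.2687        1.14       2.227      0.5221
  solve Keq expr → x = 0.1819; check Q = 2.5

Q₀ = 193.8; Q > K (proceeds reverse)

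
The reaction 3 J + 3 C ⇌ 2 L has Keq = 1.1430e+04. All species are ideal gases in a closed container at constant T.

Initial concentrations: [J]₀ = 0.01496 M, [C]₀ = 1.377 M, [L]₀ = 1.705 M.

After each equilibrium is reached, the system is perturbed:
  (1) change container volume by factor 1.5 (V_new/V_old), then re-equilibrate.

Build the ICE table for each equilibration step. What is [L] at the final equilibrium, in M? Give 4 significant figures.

[L]_eq = 1.11 M

Q₀ = 3.3255e+05 vs Keq = 1.1430e+04 ⇒ Q>K, reverse
Step 1:
                   J          C          L
  Initial    0.01496      1.377      1.705
  Change     0.02973    0.02973   -0.01982
  Equil      0.04469      1.407      1.685
  solve Keq expr → x = -0.00991; check Q = 1.1430e+04
Then change container volume by factor 1.5 (V_new/V_old).
Step 2:
                   J          C          L
  Initial    0.02979     0.9378      1.123
  Change     0.01991    0.01991   -0.01327
  Equil       0.0497     0.9577       1.11
  solve Keq expr → x = -0.006635; check Q = 1.1430e+04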